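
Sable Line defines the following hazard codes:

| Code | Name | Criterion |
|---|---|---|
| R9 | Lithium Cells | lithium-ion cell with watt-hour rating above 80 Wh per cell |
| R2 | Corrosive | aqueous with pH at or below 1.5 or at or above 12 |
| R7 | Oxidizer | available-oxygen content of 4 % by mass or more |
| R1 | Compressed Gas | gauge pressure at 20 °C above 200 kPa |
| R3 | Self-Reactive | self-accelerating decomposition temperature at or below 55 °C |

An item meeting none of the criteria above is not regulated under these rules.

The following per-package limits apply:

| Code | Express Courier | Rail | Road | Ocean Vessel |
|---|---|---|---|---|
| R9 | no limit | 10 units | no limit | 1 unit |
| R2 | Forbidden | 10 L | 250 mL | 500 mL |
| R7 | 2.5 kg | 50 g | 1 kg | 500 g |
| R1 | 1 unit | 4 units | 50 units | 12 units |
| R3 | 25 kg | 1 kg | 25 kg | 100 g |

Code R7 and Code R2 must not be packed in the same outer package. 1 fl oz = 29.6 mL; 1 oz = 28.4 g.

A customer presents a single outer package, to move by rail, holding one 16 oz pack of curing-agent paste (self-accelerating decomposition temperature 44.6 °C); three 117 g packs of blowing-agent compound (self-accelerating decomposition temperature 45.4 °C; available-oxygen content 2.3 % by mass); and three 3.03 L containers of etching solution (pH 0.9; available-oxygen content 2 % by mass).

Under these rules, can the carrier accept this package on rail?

With self-accelerating decomposition temperature 44.6 °C (≤ 55 °C), the curing-agent paste falls in Code R3.
With self-accelerating decomposition temperature 45.4 °C (≤ 55 °C), the blowing-agent compound falls in Code R3.
Etching solution: pH 0.9 ≤ 1.5 → Code R2 (Corrosive).
Total Code R3: (one 16 oz pack = 454.4 g) + (three 117 g packs = 351 g) = 805.4 g.
805.4 g ≤ 1 kg (rail limit, Code R3) — within limit.
Code R2 quantity: three 3.03 L containers = 9.09 L.
9.09 L is within the rail limit of 10 L for Code R2.
The segregation rule (Code R7 with Code R2) does not apply to Code R3 with Code R2.
Every hazard code is within its rail limit and no segregation rule is violated.

Yes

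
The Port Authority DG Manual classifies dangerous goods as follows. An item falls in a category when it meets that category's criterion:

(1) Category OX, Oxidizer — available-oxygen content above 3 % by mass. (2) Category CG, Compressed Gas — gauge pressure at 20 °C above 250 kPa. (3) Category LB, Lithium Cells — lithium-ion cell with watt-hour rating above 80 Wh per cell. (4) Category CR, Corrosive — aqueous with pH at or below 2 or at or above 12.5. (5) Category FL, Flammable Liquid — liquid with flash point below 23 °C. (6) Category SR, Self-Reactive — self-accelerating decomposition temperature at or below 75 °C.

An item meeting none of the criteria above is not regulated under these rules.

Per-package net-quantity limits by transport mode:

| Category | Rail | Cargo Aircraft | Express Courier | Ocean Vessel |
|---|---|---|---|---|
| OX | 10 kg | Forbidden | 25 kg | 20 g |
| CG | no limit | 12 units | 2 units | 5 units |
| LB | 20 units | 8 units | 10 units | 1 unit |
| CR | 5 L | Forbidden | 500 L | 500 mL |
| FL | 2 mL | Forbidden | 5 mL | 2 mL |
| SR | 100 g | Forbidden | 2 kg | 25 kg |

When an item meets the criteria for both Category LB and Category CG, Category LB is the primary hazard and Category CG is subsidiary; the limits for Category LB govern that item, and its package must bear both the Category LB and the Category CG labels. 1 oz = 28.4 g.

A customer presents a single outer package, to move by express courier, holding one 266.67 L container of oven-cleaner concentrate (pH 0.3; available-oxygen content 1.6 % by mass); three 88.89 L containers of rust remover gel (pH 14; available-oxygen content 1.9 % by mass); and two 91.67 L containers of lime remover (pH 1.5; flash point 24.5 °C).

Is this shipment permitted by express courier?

With pH 0.3 (≤ 2), the oven-cleaner concentrate falls in Category CR.
Rust remover gel: pH 14 ≥ 12.5 → Category CR (Corrosive).
Lime remover: pH 1.5 ≤ 2 → Category CR (Corrosive).
Category CR net quantity: 266.67 L + (three 88.89 L containers = 266.67 L) + (two 91.67 L containers = 183.34 L) = 716.68 L.
716.68 L exceeds the express courier limit of 500 L for Category CR.

No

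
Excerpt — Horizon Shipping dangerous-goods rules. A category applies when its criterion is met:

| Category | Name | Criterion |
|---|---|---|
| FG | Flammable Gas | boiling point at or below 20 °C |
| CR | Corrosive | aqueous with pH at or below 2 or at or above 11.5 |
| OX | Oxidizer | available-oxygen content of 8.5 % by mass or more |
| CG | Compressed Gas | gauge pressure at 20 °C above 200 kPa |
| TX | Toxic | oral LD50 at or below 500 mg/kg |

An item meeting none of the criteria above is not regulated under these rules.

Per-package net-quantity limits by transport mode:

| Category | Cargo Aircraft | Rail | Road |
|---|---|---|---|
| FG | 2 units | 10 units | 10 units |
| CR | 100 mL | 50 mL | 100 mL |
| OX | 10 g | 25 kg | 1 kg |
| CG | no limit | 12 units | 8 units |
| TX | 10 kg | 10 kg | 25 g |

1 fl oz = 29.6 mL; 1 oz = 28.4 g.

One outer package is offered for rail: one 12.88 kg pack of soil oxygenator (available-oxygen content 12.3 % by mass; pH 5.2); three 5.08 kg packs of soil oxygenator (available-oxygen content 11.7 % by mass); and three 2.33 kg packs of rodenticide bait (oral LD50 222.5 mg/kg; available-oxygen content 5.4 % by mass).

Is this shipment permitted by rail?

No

The soil oxygenator has available-oxygen content 12.3 % by mass, which is ≥ 8.5 % by mass, so it is Category OX (Oxidizer).
Available-oxygen content 11.7 % by mass meets the Category OX criterion (Oxidizer), so the soil oxygenator is Category OX.
Oral LD50 222.5 mg/kg meets the Category TX criterion (Toxic), so the rodenticide bait is Category TX.
Category OX net quantity: 12.88 kg + (three 5.08 kg packs = 15.24 kg) = 28.12 kg.
28.12 kg exceeds the rail limit of 25 kg for Category OX.
Category TX quantity: three 2.33 kg packs = 6.99 kg.
6.99 kg is within the rail limit of 10 kg for Category TX.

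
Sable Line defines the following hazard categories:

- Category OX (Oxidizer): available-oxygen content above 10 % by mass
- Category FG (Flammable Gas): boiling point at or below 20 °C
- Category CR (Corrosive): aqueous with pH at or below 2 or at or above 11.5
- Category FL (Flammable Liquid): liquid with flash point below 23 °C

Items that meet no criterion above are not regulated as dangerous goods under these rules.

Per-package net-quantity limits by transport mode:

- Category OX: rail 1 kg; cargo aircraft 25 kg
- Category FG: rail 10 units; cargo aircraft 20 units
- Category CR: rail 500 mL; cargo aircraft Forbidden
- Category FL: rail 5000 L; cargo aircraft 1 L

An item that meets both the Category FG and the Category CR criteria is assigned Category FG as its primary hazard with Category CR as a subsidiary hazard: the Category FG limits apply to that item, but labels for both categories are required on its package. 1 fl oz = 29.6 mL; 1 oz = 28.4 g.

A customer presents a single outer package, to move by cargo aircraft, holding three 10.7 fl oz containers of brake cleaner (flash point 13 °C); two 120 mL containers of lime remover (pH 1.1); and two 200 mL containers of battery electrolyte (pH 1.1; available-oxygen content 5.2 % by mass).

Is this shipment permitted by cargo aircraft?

Flash point 13 °C meets the Category FL criterion (Flammable Liquid), so the brake cleaner is Category FL.
Lime remover: pH 1.1 ≤ 2 → Category CR (Corrosive).
pH 1.1 meets the Category CR criterion (Corrosive), so the battery electrolyte is Category CR.
Category CR net quantity: (two 120 mL containers = 240 mL) + (two 200 mL containers = 400 mL) = 640 mL.
By cargo aircraft, Category CR is Forbidden regardless of quantity.
Category FL quantity: three 10.7 fl oz containers = 950.16 mL.
That is within the Category FL cargo aircraft limit of 1 L.

No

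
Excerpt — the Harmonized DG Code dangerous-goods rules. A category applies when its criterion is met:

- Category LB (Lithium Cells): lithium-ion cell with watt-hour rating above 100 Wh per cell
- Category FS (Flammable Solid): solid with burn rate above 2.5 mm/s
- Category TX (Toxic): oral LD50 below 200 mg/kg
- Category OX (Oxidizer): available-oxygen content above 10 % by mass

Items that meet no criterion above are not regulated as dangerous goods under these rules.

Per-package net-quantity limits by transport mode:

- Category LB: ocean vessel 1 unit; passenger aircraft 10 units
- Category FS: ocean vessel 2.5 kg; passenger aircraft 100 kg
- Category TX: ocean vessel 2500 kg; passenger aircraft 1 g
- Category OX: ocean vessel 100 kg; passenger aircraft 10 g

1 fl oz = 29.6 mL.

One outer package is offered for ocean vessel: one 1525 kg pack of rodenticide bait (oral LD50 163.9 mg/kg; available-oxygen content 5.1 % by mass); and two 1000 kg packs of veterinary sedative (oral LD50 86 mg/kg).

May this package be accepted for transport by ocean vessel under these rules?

No

Oral LD50 163.9 mg/kg meets the Category TX criterion (Toxic), so the rodenticide bait is Category TX.
The veterinary sedative has oral LD50 86 mg/kg, which is < 200 mg/kg, so it is Category TX (Toxic).
Category TX net quantity: 1525 kg + (two 1000 kg packs = 2000 kg) = 3525 kg.
That exceeds the Category TX ocean vessel limit of 2500 kg.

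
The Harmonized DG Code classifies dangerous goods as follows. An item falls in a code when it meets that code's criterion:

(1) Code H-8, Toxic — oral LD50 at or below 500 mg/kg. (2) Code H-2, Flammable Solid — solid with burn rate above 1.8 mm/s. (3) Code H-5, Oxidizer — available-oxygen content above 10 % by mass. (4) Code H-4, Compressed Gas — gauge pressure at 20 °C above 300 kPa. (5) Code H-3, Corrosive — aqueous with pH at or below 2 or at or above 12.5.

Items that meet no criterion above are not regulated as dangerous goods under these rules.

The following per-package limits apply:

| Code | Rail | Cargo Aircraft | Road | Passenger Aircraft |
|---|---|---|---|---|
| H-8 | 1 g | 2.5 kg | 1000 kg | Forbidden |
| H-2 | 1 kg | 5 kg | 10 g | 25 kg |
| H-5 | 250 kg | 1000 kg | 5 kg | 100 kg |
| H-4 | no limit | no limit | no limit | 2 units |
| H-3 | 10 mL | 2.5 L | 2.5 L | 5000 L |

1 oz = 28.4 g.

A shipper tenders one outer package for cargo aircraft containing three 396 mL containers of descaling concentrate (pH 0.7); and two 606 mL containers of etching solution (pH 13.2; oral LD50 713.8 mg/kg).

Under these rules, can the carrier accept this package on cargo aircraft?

Yes

The descaling concentrate has pH 0.7, which is ≤ 2, so it is Code H-3 (Corrosive).
Etching solution: pH 13.2 ≥ 12.5 → Code H-3 (Corrosive).
Code H-3 net quantity: (three 396 mL containers = 1.188 L) + (two 606 mL containers = 1.212 L) = 2.4 L.
2.4 L ≤ 2.5 L (cargo aircraft limit, Code H-3) — within limit.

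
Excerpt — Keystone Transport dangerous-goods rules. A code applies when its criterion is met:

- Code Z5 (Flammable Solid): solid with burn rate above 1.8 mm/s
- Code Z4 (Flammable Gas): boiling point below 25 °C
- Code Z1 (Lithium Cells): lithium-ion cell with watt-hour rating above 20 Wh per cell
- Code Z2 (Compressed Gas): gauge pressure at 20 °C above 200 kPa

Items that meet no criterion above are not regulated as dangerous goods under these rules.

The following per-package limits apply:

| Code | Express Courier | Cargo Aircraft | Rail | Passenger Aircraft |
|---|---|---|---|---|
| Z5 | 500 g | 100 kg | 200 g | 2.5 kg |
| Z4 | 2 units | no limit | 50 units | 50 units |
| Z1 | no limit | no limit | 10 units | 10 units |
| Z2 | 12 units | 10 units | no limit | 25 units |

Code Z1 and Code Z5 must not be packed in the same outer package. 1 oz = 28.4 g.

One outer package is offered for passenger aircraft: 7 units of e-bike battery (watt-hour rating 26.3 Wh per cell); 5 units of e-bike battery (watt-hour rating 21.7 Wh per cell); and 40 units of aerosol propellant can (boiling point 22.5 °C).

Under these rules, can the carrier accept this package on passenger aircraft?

The e-bike battery has watt-hour rating 26.3 Wh per cell, which is > 20 Wh per cell, so it is Code Z1 (Lithium Cells).
Watt-hour rating 21.7 Wh per cell meets the Code Z1 criterion (Lithium Cells), so the e-bike battery is Code Z1.
Boiling point 22.5 °C meets the Code Z4 criterion (Flammable Gas), so the aerosol propellant can is Code Z4.
Code Z1 net quantity: 7 units + 5 units = 12 units.
12 units > 10 units (passenger aircraft limit, Code Z1) — over the limit.
Code Z4 quantity: 40 units.
40 units is within the passenger aircraft limit of 50 units for Code Z4.
The segregation rule (Code Z1 with Code Z5) does not apply to Code Z1 with Code Z4.

No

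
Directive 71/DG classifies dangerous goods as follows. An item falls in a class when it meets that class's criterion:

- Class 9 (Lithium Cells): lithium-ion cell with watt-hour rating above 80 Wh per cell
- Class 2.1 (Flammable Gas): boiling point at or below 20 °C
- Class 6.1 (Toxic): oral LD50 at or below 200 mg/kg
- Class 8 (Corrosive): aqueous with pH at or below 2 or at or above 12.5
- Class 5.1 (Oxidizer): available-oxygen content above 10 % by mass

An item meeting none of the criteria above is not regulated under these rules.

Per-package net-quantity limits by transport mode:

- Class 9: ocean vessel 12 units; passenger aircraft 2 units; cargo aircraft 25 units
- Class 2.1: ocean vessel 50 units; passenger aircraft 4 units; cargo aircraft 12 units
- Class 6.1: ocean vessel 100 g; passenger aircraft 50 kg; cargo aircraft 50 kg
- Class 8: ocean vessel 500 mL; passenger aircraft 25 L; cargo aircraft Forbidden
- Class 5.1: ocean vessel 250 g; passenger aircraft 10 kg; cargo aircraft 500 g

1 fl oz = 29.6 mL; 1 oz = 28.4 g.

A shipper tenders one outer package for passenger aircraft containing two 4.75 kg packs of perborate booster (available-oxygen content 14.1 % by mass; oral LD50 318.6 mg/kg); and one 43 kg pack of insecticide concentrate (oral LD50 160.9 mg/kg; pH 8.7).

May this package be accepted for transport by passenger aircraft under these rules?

Available-oxygen content 14.1 % by mass meets the Class 5.1 criterion (Oxidizer), so the perborate booster is Class 5.1.
The insecticide concentrate has oral LD50 160.9 mg/kg, which is ≤ 200 mg/kg, so it is Class 6.1 (Toxic).
Class 5.1 quantity: two 4.75 kg packs = 9.5 kg.
That is within the Class 5.1 passenger aircraft limit of 10 kg.
Class 6.1 quantity: 43 kg.
43 kg is within the passenger aircraft limit of 50 kg for Class 6.1.
Every hazard class is within its passenger aircraft limit and no segregation rule is violated.

Yes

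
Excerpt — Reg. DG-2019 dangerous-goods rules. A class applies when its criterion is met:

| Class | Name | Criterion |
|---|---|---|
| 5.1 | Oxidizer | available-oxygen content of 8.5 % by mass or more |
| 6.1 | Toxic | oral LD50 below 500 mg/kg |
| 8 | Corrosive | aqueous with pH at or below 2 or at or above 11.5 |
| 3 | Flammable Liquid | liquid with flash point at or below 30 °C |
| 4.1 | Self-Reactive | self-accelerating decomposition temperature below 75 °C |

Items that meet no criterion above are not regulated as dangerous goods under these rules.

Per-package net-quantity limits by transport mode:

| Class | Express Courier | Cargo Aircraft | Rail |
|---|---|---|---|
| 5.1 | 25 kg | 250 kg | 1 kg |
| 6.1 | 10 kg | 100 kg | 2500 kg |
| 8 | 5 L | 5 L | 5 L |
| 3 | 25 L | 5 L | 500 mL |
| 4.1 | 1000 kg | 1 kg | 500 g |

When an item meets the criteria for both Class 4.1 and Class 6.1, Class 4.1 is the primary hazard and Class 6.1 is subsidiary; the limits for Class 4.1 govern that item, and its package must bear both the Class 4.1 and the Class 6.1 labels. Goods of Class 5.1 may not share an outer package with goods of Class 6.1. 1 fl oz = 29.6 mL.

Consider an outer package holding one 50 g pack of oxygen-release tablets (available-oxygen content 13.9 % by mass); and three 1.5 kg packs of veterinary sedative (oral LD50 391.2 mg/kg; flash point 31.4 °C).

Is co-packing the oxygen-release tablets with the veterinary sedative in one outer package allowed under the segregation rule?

Oxygen-release tablets: available-oxygen content 13.9 % by mass ≥ 8.5 % by mass → Class 5.1 (Oxidizer).
With oral LD50 391.2 mg/kg (< 500 mg/kg), the veterinary sedative falls in Class 6.1.
Class 5.1 and Class 6.1 may not share an outer package.

No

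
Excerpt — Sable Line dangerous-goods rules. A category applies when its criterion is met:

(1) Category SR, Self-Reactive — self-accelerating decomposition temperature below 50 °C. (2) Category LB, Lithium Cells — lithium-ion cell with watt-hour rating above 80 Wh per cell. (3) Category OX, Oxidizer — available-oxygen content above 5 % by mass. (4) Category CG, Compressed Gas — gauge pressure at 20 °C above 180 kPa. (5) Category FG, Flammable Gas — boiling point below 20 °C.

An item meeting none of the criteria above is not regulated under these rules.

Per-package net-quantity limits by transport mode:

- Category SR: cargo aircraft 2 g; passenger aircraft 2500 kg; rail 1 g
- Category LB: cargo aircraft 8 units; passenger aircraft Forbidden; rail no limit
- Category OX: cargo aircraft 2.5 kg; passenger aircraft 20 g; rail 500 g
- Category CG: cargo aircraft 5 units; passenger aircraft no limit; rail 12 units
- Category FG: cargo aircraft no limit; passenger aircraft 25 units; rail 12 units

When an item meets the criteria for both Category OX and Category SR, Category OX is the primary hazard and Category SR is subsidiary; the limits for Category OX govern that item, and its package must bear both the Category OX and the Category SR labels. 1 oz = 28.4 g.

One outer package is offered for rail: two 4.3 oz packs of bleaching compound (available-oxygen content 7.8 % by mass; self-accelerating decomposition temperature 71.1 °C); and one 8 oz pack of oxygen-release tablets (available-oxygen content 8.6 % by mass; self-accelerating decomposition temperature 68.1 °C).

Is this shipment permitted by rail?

Yes

With available-oxygen content 7.8 % by mass (> 5 % by mass), the bleaching compound falls in Category OX.
Available-oxygen content 8.6 % by mass meets the Category OX criterion (Oxidizer), so the oxygen-release tablets are Category OX.
Total Category OX: (two 4.3 oz packs = 244.24 g) + (one 8 oz pack = 227.2 g) = 471.44 g.
That is within the Category OX rail limit of 500 g.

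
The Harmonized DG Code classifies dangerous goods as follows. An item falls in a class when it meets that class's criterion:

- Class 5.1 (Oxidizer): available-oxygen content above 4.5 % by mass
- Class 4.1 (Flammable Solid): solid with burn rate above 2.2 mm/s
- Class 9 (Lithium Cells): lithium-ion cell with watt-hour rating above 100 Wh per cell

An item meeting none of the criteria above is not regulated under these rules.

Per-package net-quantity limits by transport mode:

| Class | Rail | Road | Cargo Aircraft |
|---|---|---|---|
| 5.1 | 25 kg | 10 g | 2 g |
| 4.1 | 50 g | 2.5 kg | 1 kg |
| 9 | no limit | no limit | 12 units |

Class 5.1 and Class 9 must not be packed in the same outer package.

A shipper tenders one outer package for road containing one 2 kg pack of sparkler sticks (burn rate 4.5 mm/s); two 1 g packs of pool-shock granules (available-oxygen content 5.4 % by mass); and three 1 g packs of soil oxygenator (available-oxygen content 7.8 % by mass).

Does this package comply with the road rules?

Yes

With burn rate 4.5 mm/s (> 2.2 mm/s), the sparkler sticks fall in Class 4.1.
With available-oxygen content 5.4 % by mass (> 4.5 % by mass), the pool-shock granules fall in Class 5.1.
With available-oxygen content 7.8 % by mass (> 4.5 % by mass), the soil oxygenator falls in Class 5.1.
Total Class 5.1: (two 1 g packs = 2 g) + (three 1 g packs = 3 g) = 5 g.
5 g ≤ 10 g (road limit, Class 5.1) — within limit.
Class 4.1 quantity: 2 kg.
2 kg is within the road limit of 2.5 kg for Class 4.1.
The segregation rule (Class 5.1 with Class 9) does not apply to Class 5.1 with Class 4.1.
Every hazard class is within its road limit and no segregation rule is violated.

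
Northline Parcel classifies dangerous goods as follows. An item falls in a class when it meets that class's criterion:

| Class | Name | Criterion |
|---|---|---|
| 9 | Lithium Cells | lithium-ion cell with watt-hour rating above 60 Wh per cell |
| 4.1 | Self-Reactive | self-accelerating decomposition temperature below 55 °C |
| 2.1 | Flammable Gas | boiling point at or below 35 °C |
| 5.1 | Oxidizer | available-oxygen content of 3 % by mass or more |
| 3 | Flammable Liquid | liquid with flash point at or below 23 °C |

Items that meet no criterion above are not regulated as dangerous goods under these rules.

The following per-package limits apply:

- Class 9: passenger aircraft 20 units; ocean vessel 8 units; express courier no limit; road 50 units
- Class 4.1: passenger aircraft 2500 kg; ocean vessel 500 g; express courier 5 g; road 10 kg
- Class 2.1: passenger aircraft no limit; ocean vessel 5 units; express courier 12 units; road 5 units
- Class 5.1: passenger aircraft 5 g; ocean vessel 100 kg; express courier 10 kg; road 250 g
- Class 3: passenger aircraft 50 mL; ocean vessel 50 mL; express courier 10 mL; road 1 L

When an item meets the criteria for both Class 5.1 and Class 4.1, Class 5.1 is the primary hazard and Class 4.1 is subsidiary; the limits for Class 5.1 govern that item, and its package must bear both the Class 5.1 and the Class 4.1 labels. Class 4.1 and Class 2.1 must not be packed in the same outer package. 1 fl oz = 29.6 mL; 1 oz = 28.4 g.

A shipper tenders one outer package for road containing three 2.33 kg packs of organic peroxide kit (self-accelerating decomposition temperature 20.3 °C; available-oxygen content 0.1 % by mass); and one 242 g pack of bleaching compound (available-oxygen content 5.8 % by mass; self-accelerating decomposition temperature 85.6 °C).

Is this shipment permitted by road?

Yes

Self-accelerating decomposition temperature 20.3 °C meets the Class 4.1 criterion (Self-Reactive), so the organic peroxide kit is Class 4.1.
With available-oxygen content 5.8 % by mass (≥ 3 % by mass), the bleaching compound falls in Class 5.1.
Class 4.1 quantity: three 2.33 kg packs = 6.99 kg.
That is within the Class 4.1 road limit of 10 kg.
Class 5.1 quantity: 242 g.
242 g ≤ 250 g (road limit, Class 5.1) — within limit.
The segregation rule (Class 4.1 with Class 2.1) does not apply to Class 4.1 with Class 5.1.
Every hazard class is within its road limit and no segregation rule is violated.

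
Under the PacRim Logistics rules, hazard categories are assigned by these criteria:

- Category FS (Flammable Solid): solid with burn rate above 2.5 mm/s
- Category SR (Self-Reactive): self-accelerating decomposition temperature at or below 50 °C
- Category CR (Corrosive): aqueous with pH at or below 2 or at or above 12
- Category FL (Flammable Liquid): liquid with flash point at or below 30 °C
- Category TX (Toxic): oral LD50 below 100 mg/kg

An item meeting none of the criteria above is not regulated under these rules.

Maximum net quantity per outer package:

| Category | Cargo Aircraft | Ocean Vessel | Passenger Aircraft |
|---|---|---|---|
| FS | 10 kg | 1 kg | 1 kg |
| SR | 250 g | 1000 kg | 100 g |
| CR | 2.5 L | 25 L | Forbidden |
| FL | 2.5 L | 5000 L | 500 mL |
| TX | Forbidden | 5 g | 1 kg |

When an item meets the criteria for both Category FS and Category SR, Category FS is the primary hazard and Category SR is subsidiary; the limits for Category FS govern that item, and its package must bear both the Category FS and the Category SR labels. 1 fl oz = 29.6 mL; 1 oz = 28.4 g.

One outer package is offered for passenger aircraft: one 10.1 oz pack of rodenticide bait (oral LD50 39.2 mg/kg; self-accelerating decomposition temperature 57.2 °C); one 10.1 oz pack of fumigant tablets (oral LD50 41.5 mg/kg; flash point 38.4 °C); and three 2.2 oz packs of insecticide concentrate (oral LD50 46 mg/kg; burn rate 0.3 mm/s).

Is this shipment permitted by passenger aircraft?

Oral LD50 39.2 mg/kg meets the Category TX criterion (Toxic), so the rodenticide bait is Category TX.
With oral LD50 41.5 mg/kg (< 100 mg/kg), the fumigant tablets fall in Category TX.
With oral LD50 46 mg/kg (< 100 mg/kg), the insecticide concentrate falls in Category TX.
Category TX net quantity: (one 10.1 oz pack = 286.84 g) + (one 10.1 oz pack = 286.84 g) + (three 2.2 oz packs = 187.44 g) = 761.12 g.
761.12 g is within the passenger aircraft limit of 1 kg for Category TX.

Yes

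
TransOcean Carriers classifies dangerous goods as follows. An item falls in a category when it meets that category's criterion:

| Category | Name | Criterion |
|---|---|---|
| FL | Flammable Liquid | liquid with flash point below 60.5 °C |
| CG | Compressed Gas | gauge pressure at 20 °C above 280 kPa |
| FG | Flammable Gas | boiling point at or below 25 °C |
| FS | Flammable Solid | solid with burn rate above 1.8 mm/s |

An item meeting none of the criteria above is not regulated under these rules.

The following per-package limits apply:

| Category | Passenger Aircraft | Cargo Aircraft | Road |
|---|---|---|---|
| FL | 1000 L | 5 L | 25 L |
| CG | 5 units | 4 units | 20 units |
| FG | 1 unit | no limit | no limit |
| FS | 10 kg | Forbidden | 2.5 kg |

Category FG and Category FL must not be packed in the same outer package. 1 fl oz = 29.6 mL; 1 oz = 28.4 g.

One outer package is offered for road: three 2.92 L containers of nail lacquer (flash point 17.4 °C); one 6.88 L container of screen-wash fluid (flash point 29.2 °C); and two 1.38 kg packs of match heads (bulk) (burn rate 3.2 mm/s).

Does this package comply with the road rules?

Nail lacquer: flash point 17.4 °C < 60.5 °C → Category FL (Flammable Liquid).
With flash point 29.2 °C (< 60.5 °C), the screen-wash fluid falls in Category FL.
The match heads (bulk) have burn rate 3.2 mm/s, which is > 1.8 mm/s, so they are Category FS (Flammable Solid).
Category FS quantity: two 1.38 kg packs = 2.76 kg.
2.76 kg > 2.5 kg (road limit, Category FS) — over the limit.
Total Category FL: (three 2.92 L containers = 8.76 L) + 6.88 L = 15.64 L.
15.64 L ≤ 25 L (road limit, Category FL) — within limit.
The segregation rule (Category FG with Category FL) does not apply to Category FS with Category FL.

No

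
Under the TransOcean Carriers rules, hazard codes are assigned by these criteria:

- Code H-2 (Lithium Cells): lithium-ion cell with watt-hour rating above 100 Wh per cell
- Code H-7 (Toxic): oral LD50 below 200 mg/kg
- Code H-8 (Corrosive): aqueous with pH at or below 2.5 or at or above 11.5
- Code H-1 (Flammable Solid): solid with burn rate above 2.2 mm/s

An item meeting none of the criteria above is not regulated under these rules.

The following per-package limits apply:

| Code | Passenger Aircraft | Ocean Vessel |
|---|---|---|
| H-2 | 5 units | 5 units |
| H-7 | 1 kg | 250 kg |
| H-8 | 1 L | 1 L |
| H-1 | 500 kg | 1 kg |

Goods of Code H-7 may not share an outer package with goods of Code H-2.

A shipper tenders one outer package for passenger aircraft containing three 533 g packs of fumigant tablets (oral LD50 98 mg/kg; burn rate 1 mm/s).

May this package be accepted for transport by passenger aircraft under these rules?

No

The fumigant tablets have oral LD50 98 mg/kg, which is < 200 mg/kg, so they are Code H-7 (Toxic).
Code H-7 quantity: three 533 g packs = 1.599 kg.
That exceeds the Code H-7 passenger aircraft limit of 1 kg.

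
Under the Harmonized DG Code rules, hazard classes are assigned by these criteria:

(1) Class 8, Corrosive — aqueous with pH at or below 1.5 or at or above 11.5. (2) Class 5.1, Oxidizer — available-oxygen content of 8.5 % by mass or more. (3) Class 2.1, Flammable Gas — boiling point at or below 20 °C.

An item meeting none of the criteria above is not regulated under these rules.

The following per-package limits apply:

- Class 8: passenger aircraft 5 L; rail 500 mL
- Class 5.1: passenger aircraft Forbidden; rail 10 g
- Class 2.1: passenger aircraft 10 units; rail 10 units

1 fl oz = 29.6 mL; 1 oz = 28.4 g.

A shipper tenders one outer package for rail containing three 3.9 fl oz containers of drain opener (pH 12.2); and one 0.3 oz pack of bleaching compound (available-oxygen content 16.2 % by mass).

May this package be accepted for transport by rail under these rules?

Yes

With pH 12.2 (≥ 11.5), the drain opener falls in Class 8.
Bleaching compound: available-oxygen content 16.2 % by mass ≥ 8.5 % by mass → Class 5.1 (Oxidizer).
Class 8 quantity: three 3.9 fl oz containers = 346.32 mL.
346.32 mL is within the rail limit of 500 mL for Class 8.
Class 5.1 quantity: one 0.3 oz pack = 8.52 g.
8.52 g ≤ 10 g (rail limit, Class 5.1) — within limit.
Every hazard class is within its rail limit and no segregation rule is violated.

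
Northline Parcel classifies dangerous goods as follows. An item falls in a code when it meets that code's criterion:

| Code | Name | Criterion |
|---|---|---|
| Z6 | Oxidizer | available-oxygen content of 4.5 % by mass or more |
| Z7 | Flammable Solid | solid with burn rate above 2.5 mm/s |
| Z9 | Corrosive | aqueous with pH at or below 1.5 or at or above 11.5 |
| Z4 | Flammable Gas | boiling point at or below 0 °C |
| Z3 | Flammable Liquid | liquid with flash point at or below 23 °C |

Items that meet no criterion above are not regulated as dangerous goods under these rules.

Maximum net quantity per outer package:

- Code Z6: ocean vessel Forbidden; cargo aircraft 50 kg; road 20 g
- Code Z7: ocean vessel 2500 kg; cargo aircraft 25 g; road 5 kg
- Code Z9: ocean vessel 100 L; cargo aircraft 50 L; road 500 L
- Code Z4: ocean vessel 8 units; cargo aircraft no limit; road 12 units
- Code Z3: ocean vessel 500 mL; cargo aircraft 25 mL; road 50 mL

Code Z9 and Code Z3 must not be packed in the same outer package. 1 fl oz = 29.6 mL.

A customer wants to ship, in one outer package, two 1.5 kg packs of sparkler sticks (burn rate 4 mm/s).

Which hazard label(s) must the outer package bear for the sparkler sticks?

Code Z7

Sparkler sticks: burn rate 4 mm/s > 2.5 mm/s → Code Z7 (Flammable Solid).
Only the Code Z7 label is required.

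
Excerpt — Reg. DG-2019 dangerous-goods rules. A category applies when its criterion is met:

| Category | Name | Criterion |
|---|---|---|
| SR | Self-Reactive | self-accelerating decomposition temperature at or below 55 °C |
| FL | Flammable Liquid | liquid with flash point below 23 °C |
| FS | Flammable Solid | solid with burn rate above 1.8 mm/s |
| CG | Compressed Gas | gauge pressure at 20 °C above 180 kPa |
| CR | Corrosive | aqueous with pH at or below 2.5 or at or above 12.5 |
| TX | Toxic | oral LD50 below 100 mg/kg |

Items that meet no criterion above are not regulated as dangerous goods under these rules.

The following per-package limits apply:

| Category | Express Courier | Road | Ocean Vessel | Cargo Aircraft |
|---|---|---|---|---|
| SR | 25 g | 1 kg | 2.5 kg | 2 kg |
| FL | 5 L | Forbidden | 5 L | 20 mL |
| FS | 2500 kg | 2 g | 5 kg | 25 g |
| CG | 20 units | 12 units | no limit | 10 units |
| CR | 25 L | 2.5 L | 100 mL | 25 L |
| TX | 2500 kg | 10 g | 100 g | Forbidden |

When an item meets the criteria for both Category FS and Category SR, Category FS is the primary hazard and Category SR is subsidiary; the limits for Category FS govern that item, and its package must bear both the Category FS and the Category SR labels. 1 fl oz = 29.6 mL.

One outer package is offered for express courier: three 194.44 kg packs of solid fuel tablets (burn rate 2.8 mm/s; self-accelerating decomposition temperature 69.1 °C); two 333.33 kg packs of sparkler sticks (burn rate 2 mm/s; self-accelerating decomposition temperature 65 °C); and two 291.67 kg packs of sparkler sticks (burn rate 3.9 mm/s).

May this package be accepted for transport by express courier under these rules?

With burn rate 2.8 mm/s (> 1.8 mm/s), the solid fuel tablets fall in Category FS.
With burn rate 2 mm/s (> 1.8 mm/s), the sparkler sticks fall in Category FS.
The sparkler sticks have burn rate 3.9 mm/s, which is > 1.8 mm/s, so they are Category FS (Flammable Solid).
Total Category FS: (three 194.44 kg packs = 583.32 kg) + (two 333.33 kg packs = 666.66 kg) + (two 291.67 kg packs = 583.34 kg) = 1833.32 kg.
1833.32 kg ≤ 2500 kg (express courier limit, Category FS) — within limit.

Yes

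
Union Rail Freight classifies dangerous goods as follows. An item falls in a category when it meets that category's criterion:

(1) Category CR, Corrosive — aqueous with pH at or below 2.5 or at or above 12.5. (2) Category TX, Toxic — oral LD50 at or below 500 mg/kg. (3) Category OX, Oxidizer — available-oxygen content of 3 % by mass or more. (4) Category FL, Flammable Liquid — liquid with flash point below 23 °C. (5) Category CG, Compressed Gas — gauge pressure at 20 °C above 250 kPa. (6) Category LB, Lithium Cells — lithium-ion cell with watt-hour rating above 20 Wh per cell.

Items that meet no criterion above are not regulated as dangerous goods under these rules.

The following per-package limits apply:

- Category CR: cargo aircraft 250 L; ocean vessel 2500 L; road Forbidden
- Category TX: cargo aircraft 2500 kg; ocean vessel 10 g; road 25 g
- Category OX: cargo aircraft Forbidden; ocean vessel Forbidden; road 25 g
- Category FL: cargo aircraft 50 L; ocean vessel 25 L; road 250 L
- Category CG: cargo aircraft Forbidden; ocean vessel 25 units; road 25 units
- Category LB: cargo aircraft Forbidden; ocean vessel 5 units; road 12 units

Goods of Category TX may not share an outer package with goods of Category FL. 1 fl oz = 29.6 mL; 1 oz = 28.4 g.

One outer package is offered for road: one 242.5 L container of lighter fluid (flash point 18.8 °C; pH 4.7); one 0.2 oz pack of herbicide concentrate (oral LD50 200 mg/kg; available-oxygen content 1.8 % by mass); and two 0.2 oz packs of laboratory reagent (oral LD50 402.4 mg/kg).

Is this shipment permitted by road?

Lighter fluid: flash point 18.8 °C < 23 °C → Category FL (Flammable Liquid).
The herbicide concentrate has oral LD50 200 mg/kg, which is ≤ 500 mg/kg, so it is Category TX (Toxic).
With oral LD50 402.4 mg/kg (≤ 500 mg/kg), the laboratory reagent falls in Category TX.
Total Category TX: (one 0.2 oz pack = 5.68 g) + (two 0.2 oz packs = 11.36 g) = 17.04 g.
17.04 g ≤ 25 g (road limit, Category TX) — within limit.
Category FL quantity: 242.5 L.
242.5 L is within the road limit of 250 L for Category FL.
Category TX and Category FL may not share an outer package.

No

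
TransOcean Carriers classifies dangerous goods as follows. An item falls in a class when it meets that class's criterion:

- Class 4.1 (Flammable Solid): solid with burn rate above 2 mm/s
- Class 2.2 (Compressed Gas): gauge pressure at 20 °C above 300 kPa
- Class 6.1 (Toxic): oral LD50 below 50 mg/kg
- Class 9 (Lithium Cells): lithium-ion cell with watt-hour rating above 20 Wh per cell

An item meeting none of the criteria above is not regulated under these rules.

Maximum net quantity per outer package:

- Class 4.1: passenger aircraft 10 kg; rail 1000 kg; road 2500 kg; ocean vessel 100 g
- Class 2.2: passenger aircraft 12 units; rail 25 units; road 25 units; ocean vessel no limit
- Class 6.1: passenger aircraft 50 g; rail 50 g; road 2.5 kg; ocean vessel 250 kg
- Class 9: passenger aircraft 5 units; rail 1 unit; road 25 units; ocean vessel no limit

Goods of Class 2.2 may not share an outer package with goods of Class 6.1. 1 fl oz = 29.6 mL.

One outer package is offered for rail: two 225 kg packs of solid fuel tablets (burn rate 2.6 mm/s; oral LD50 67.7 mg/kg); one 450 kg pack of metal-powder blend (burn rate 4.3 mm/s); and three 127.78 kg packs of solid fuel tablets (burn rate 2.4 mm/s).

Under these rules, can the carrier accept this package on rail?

Burn rate 2.6 mm/s meets the Class 4.1 criterion (Flammable Solid), so the solid fuel tablets are Class 4.1.
Burn rate 4.3 mm/s meets the Class 4.1 criterion (Flammable Solid), so the metal-powder blend is Class 4.1.
The solid fuel tablets have burn rate 2.4 mm/s, which is > 2 mm/s, so they are Class 4.1 (Flammable Solid).
Total Class 4.1: (two 225 kg packs = 450 kg) + 450 kg + (three 127.78 kg packs = 383.34 kg) = 1283.34 kg.
That exceeds the Class 4.1 rail limit of 1000 kg.

No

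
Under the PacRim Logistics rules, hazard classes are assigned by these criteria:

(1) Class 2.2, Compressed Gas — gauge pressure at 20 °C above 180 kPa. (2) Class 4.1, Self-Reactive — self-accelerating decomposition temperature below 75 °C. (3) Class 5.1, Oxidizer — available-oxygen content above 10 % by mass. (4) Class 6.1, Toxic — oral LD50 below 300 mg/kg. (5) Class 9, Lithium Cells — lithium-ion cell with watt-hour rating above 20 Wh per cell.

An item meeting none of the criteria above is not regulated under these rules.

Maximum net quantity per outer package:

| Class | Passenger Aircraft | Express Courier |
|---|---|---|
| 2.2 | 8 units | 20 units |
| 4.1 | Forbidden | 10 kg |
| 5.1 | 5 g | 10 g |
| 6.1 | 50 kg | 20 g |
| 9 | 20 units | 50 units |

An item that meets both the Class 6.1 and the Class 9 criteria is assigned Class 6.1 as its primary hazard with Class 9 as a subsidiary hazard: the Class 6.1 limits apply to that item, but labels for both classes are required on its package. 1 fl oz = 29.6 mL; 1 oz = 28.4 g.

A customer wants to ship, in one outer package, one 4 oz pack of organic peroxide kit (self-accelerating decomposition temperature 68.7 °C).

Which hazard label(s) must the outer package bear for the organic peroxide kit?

Class 4.1

Self-accelerating decomposition temperature 68.7 °C meets the Class 4.1 criterion (Self-Reactive), so the organic peroxide kit is Class 4.1.
Only the Class 4.1 label is required.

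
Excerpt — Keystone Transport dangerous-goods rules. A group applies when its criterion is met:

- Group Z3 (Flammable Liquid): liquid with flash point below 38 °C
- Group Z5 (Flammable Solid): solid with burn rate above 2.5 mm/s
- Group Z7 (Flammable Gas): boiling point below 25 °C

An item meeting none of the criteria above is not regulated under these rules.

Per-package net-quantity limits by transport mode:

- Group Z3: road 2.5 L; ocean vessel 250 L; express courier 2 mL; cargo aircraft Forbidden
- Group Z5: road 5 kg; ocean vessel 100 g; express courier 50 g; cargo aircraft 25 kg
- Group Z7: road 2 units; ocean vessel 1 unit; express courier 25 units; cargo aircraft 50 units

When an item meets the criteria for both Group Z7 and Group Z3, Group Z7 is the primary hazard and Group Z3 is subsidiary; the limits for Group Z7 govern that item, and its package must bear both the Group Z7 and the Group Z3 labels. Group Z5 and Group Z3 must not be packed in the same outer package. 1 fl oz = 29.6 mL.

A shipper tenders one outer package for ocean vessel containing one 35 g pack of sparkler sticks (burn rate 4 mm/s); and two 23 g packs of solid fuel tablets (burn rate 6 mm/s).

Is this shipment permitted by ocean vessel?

Burn rate 4 mm/s meets the Group Z5 criterion (Flammable Solid), so the sparkler sticks are Group Z5.
The solid fuel tablets have burn rate 6 mm/s, which is > 2.5 mm/s, so they are Group Z5 (Flammable Solid).
Group Z5 net quantity: 35 g + (two 23 g packs = 46 g) = 81 g.
That is within the Group Z5 ocean vessel limit of 100 g.

Yes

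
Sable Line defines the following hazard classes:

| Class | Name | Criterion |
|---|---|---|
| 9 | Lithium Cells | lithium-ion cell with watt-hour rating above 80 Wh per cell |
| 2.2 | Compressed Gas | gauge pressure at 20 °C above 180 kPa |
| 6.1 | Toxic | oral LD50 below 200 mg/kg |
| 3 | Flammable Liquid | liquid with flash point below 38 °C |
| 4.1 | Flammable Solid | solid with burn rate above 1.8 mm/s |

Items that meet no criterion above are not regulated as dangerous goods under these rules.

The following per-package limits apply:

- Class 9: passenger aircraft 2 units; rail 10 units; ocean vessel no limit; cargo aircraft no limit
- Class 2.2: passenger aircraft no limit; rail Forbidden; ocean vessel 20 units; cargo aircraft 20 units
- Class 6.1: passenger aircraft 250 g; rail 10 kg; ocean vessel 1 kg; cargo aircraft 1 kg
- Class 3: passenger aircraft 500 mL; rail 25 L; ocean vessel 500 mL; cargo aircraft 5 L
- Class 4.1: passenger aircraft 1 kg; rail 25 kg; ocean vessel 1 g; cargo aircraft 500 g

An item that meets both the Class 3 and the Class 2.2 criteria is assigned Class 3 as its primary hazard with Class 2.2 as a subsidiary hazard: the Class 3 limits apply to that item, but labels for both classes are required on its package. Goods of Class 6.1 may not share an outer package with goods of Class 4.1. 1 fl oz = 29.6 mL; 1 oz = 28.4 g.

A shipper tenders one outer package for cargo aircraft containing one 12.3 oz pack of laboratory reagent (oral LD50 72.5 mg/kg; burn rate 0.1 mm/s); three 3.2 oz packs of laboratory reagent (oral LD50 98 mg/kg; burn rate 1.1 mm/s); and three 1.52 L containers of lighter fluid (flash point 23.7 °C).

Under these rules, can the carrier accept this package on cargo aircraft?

Oral LD50 72.5 mg/kg meets the Class 6.1 criterion (Toxic), so the laboratory reagent is Class 6.1.
Laboratory reagent: oral LD50 98 mg/kg < 200 mg/kg → Class 6.1 (Toxic).
Flash point 23.7 °C meets the Class 3 criterion (Flammable Liquid), so the lighter fluid is Class 3.
Total Class 6.1: (one 12.3 oz pack = 349.32 g) + (three 3.2 oz packs = 272.64 g) = 621.96 g.
That is within the Class 6.1 cargo aircraft limit of 1 kg.
Class 3 quantity: three 1.52 L containers = 4.56 L.
4.56 L is within the cargo aircraft limit of 5 L for Class 3.
The segregation rule (Class 6.1 with Class 4.1) does not apply to Class 6.1 with Class 3.
Every hazard class is within its cargo aircraft limit and no segregation rule is violated.

Yes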